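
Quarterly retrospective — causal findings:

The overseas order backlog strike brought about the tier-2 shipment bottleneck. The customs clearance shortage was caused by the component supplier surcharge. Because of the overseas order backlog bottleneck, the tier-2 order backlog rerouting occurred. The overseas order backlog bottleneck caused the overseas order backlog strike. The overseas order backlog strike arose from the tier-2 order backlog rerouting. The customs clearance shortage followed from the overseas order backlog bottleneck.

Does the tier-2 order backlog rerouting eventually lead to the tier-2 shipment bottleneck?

There is a causal chain: the tier-2 order backlog rerouting → the overseas order backlog strike → the tier-2 shipment bottleneck.

Yes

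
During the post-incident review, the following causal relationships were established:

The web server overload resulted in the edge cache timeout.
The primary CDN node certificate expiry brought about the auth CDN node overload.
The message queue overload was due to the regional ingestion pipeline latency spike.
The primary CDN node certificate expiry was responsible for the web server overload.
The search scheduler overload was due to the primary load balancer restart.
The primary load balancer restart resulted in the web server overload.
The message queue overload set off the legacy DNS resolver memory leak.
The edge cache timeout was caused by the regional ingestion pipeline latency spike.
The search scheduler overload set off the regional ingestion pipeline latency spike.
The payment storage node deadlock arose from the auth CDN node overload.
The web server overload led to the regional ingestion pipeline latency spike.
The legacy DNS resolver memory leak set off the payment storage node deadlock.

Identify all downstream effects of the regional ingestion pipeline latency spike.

Direct effects: the message queue overload, the edge cache timeout.
2 steps out: the legacy DNS resolver memory leak.
3 steps out: the payment storage node deadlock.
Not reachable from it: the primary CDN node certificate expiry, the primary load balancer restart, the web server overload, the search scheduler overload, the auth CDN node overload.

the edge cache timeout, the legacy DNS resolver memory leak, the message queue overload, the payment storage node deadlock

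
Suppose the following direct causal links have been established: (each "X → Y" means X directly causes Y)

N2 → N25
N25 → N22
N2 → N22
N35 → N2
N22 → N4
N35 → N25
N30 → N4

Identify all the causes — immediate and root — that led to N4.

N2, N22, N25, N30, N35

Immediate causes of N4: N30, N22.
Further upstream: N35, N2, N25.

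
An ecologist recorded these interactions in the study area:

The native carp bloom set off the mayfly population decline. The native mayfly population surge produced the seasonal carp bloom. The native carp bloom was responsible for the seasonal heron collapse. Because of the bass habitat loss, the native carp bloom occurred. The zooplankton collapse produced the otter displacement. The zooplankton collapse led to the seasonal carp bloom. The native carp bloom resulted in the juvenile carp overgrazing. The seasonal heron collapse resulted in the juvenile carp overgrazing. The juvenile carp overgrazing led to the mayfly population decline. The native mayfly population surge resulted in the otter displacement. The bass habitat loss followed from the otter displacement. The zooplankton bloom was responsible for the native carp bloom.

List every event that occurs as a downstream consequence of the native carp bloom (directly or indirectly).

Direct effects: the seasonal heron collapse, the juvenile carp overgrazing, the mayfly population decline.
Not reachable from it: the zooplankton collapse, the zooplankton bloom, the native mayfly population surge, the otter displacement, the bass habitat loss, the seasonal carp bloom.

the juvenile carp overgrazing, the mayfly population decline, the seasonal heron collapse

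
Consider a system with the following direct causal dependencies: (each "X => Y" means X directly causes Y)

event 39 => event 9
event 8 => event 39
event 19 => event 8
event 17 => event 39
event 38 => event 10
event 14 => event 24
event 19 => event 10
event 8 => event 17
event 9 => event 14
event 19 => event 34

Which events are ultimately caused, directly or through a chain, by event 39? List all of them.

event 14, event 24, event 9

Direct effects: event 9.
2 steps out: event 14.
3 steps out: event 24.
Not reachable from it: event 19, event 8, event 34, event 17, event 38, event 10.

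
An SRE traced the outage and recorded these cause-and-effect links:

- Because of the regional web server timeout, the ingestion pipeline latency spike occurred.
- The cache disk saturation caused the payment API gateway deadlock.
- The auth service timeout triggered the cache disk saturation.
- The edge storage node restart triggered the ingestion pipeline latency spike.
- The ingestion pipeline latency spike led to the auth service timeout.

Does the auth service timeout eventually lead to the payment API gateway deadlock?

Yes

There is a causal chain: the auth service timeout → the cache disk saturation → the payment API gateway deadlock.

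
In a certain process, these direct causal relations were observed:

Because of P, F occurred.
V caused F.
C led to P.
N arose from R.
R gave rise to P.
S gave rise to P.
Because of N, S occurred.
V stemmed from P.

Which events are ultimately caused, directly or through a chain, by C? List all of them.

Direct effects: P.
2 steps out: V, F.
Not reachable from it: R, N, S.

F, P, V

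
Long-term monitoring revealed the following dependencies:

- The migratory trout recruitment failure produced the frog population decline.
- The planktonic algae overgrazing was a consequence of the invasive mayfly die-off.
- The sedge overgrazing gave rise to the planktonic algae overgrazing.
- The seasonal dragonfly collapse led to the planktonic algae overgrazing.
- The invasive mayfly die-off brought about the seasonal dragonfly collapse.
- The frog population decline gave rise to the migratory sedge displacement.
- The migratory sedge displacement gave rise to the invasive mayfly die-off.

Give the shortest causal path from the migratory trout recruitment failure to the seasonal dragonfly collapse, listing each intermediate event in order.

the migratory trout recruitment failure → the frog population decline
the frog population decline → the migratory sedge displacement
the migratory sedge displacement → the invasive mayfly die-off
the invasive mayfly die-off → the seasonal dragonfly collapse
Length: 4 steps.

the migratory trout recruitment failure → the frog population decline → the migratory sedge displacement → the invasive mayfly die-off → the seasonal dragonfly collapse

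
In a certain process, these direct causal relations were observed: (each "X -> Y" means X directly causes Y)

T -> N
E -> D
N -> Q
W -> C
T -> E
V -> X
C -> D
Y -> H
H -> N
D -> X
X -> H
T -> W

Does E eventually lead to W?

No

E leads to D, X, H, N, Q; W is not among them.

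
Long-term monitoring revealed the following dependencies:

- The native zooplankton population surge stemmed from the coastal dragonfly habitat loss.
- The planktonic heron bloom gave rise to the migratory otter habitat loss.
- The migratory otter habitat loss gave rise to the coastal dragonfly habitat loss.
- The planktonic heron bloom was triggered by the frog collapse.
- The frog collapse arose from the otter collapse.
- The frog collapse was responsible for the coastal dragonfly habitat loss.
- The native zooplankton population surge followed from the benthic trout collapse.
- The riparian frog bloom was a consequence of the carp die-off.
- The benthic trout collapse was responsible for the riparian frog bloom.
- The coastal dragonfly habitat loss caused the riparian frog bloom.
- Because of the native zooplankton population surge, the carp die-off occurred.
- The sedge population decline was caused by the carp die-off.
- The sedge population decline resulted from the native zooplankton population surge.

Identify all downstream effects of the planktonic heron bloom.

Direct effects: the migratory otter habitat loss.
2 steps out: the coastal dragonfly habitat loss.
3 steps out: the native zooplankton population surge, the riparian frog bloom.
4 steps out: the carp die-off, the sedge population decline.
Not reachable from it: the otter collapse, the frog collapse, the benthic trout collapse.

the carp die-off, the coastal dragonfly habitat loss, the migratory otter habitat loss, the native zooplankton population surge, the riparian frog bloom, the sedge population decline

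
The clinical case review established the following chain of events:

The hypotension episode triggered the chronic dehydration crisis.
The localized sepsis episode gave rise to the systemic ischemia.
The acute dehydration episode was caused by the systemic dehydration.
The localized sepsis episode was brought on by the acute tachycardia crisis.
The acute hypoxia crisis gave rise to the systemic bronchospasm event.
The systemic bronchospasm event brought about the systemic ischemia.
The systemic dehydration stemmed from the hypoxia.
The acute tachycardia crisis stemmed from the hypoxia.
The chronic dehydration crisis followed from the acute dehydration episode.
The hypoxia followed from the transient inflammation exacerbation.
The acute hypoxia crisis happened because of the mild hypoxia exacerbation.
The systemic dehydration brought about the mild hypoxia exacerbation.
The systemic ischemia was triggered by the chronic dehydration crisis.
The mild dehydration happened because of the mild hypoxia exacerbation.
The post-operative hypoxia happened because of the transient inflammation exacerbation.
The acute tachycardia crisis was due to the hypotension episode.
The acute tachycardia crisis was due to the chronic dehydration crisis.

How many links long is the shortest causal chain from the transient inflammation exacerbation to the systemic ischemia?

4

Shortest chain: the transient inflammation exacerbation → the hypoxia → the acute tachycardia crisis → the localized sepsis episode → the systemic ischemia.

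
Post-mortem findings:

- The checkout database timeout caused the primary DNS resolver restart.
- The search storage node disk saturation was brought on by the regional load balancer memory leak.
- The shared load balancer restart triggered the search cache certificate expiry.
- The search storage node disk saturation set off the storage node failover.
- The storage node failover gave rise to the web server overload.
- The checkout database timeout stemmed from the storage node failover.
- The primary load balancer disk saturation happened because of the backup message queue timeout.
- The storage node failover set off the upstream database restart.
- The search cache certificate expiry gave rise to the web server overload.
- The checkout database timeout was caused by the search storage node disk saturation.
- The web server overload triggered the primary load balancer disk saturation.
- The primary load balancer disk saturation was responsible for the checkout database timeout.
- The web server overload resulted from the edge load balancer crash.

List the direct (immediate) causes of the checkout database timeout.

Upstream contributors include the shared load balancer restart, the regional load balancer memory leak, the backup message queue timeout, the search cache certificate expiry, the edge load balancer crash, the web server overload, but only the primary load balancer disk saturation, the search storage node disk saturation, the storage node failover feed directly into the checkout database timeout.

the primary load balancer disk saturation, the search storage node disk saturation, the storage node failover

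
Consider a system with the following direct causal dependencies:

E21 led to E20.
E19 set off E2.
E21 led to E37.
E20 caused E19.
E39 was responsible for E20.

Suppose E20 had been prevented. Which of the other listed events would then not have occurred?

E19, E2

Downstream of E20: E19, E2.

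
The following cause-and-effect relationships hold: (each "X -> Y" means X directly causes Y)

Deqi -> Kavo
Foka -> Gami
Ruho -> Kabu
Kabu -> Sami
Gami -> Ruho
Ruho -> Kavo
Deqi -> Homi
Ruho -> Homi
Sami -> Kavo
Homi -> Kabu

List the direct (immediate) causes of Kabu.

Homi, Ruho

Upstream contributors include Deqi, Foka, Gami, but only Homi, Ruho feed directly into Kabu.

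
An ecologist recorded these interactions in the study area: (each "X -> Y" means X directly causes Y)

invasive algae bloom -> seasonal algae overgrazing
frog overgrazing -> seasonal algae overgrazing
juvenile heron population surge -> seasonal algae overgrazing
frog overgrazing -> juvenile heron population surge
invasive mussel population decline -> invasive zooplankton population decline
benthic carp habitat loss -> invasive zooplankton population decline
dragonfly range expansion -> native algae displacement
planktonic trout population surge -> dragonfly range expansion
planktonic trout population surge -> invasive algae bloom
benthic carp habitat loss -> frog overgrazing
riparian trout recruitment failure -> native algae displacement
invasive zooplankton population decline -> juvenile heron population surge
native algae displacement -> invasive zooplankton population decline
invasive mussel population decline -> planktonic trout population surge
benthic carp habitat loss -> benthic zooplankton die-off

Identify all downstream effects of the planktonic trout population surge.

the dragonfly range expansion, the invasive algae bloom, the invasive zooplankton population decline, the juvenile heron population surge, the native algae displacement, the seasonal algae overgrazing

Direct effects: the invasive algae bloom, the dragonfly range expansion.
2 steps out: the native algae displacement, the seasonal algae overgrazing.
3 steps out: the invasive zooplankton population decline.
4 steps out: the juvenile heron population surge.
Not reachable from it: the riparian trout recruitment failure, the invasive mussel population decline, the benthic carp habitat loss, the frog overgrazing, the benthic zooplankton die-off.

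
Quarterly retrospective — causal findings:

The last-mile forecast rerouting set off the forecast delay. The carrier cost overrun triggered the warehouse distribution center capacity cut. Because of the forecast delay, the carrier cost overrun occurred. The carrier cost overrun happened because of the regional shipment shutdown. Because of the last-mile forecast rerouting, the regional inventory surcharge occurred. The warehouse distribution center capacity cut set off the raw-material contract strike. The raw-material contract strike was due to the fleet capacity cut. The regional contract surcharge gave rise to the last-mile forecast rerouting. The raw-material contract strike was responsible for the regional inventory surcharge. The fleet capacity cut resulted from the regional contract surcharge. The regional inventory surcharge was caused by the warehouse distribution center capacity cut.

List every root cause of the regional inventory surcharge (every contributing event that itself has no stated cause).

Tracing upstream from the regional inventory surcharge: the regional inventory surcharge ← the last-mile forecast rerouting ← the regional contract surcharge.
A separate upstream branch: the regional inventory surcharge ← the warehouse distribution center capacity cut ← the carrier cost overrun ← the regional shipment shutdown.
Each of those chain origins has no stated cause.

the regional contract surcharge, the regional shipment shutdown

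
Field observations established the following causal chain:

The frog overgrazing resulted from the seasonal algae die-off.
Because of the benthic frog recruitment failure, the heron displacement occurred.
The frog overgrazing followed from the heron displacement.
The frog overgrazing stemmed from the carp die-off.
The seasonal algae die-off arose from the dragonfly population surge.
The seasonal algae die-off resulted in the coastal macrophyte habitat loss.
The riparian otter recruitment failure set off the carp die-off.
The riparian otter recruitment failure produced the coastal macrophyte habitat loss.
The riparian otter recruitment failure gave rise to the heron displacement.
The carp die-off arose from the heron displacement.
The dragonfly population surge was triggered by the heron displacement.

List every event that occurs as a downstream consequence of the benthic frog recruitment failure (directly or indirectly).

the carp die-off, the coastal macrophyte habitat loss, the dragonfly population surge, the frog overgrazing, the heron displacement, the seasonal algae die-off

Direct effects: the heron displacement.
2 steps out: the dragonfly population surge, the carp die-off, the frog overgrazing.
3 steps out: the seasonal algae die-off.
4 steps out: the coastal macrophyte habitat loss.
Not reachable from it: the riparian otter recruitment failure.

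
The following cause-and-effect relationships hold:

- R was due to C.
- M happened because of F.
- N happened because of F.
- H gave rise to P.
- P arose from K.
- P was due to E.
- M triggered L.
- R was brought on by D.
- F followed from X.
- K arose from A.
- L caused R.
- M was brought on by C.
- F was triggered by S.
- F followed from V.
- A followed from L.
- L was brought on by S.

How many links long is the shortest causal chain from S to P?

Shortest chain: S → L → A → K → P.

4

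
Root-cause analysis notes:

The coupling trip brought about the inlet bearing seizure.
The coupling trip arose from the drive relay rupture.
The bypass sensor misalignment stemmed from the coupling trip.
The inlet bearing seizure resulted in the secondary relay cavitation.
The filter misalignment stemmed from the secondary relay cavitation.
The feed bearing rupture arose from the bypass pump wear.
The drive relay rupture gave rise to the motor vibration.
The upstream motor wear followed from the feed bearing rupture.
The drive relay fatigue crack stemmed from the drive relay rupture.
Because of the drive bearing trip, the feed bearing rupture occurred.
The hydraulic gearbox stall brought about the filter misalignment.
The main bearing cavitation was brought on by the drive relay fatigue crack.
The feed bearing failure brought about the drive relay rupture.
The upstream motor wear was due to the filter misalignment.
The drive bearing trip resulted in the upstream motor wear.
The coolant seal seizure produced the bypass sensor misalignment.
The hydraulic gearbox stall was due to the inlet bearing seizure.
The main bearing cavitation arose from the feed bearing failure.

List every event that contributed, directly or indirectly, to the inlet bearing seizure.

Immediate cause of the inlet bearing seizure: the coupling trip.
Further upstream: the feed bearing failure, the drive relay rupture.

the coupling trip, the drive relay rupture, the feed bearing failure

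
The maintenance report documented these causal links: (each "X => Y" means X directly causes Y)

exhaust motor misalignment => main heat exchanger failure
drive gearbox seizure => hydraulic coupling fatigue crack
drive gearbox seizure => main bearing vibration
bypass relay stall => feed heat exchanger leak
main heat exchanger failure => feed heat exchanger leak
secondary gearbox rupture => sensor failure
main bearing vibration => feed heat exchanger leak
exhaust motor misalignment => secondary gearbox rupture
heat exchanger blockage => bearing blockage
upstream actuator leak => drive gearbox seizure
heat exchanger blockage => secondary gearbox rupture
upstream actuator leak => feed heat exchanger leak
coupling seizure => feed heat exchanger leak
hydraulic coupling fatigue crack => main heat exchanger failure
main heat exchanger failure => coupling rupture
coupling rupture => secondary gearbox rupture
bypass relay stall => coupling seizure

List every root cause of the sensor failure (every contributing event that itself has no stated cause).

the exhaust motor misalignment, the heat exchanger blockage, the upstream actuator leak

Tracing upstream from the sensor failure: the sensor failure ← the secondary gearbox rupture ← the coupling rupture ← the main heat exchanger failure ← the hydraulic coupling fatigue crack ← the drive gearbox seizure ← the upstream actuator leak.
A separate upstream branch: the sensor failure ← the secondary gearbox rupture ← the heat exchanger blockage.
A separate upstream branch: the sensor failure ← the secondary gearbox rupture ← the exhaust motor misalignment.
Each of those chain origins has no stated cause.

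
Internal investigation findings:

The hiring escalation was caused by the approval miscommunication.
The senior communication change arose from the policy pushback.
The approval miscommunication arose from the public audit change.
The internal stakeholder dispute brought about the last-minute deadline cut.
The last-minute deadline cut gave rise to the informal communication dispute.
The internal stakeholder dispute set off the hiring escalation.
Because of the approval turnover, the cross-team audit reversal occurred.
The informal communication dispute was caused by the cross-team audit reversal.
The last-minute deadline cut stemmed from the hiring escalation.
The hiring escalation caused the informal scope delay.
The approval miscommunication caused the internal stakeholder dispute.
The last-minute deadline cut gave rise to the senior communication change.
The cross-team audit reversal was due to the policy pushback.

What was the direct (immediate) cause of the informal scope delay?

the hiring escalation

Upstream contributors include the public audit change, the approval miscommunication, the internal stakeholder dispute, but only the hiring escalation feeds directly into the informal scope delay.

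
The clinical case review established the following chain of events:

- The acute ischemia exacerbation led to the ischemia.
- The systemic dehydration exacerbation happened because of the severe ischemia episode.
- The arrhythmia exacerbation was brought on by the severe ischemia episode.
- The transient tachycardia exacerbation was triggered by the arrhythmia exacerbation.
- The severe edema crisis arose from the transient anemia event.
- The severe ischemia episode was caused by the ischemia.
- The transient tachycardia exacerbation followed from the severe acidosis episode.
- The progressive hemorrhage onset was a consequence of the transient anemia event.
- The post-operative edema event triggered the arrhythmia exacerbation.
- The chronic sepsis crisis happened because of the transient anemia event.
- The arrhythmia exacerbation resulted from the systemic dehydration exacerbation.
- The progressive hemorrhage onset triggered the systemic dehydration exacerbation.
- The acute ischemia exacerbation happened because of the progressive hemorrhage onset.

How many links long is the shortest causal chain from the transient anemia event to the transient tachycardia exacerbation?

4

Shortest chain: the transient anemia event → the progressive hemorrhage onset → the systemic dehydration exacerbation → the arrhythmia exacerbation → the transient tachycardia exacerbation.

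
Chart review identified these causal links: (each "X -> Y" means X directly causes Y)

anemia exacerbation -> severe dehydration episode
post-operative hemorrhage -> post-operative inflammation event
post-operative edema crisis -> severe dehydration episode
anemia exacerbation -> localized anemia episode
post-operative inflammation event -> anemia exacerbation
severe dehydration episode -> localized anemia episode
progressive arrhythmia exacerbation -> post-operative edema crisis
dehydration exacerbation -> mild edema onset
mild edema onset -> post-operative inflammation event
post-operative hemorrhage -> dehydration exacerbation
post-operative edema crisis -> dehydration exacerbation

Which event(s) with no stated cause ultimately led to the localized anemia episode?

Tracing upstream from the localized anemia episode: the localized anemia episode ← the anemia exacerbation ← the post-operative inflammation event ← the post-operative hemorrhage.
A separate upstream branch: the localized anemia episode ← the severe dehydration episode ← the post-operative edema crisis ← the progressive arrhythmia exacerbation.
Each of those chain origins has no stated cause.

the post-operative hemorrhage, the progressive arrhythmia exacerbation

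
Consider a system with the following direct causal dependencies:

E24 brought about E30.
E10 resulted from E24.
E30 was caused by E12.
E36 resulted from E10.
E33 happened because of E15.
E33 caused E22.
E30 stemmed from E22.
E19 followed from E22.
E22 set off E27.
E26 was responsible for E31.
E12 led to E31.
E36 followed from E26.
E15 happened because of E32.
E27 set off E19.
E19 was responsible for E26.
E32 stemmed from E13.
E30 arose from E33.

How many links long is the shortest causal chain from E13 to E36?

7

Shortest chain: E13 → E32 → E15 → E33 → E22 → E19 → E26 → E36.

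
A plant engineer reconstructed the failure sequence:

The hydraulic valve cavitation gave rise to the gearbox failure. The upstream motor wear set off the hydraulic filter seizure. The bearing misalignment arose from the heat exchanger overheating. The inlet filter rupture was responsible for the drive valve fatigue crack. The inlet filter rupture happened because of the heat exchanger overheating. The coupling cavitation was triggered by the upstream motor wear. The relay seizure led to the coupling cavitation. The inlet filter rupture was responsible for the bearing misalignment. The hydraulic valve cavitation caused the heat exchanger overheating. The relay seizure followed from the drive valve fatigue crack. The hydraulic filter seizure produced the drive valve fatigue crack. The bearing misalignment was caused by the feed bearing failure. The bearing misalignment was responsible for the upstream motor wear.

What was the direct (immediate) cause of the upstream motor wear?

the bearing misalignment

Upstream contributors include the hydraulic valve cavitation, the heat exchanger overheating, the inlet filter rupture, the feed bearing failure, but only the bearing misalignment feeds directly into the upstream motor wear.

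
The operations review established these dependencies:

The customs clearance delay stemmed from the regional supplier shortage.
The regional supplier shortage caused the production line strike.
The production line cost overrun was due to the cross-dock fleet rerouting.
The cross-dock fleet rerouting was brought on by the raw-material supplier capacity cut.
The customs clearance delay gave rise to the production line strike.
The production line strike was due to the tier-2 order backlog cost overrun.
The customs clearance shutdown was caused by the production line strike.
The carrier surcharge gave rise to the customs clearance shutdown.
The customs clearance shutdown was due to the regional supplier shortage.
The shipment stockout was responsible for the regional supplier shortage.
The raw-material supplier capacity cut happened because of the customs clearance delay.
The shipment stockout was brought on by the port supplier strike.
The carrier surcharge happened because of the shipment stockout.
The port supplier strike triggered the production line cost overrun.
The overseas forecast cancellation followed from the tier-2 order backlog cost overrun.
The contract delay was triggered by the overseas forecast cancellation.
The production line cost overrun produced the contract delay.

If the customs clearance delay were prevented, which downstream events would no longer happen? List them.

the cross-dock fleet rerouting, the raw-material supplier capacity cut

Downstream of the customs clearance delay: the raw-material supplier capacity cut, the production line strike, the cross-dock fleet rerouting, the production line cost overrun, the contract delay, the customs clearance shutdown.
Of those, still caused via another path: the production line strike, the production line cost overrun, the contract delay, the customs clearance shutdown.
The remainder have no surviving cause.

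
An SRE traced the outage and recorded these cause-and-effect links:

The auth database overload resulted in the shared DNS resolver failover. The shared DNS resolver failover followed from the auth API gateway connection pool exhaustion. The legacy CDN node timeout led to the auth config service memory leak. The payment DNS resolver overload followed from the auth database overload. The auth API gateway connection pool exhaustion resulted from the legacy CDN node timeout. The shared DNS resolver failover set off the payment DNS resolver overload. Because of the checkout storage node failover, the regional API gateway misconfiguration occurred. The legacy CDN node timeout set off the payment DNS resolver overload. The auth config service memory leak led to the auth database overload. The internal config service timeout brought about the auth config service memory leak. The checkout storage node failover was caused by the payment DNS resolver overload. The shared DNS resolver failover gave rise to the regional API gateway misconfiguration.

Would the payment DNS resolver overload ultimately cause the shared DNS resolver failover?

No

The payment DNS resolver overload leads to the checkout storage node failover, the regional API gateway misconfiguration; the shared DNS resolver failover is not among them.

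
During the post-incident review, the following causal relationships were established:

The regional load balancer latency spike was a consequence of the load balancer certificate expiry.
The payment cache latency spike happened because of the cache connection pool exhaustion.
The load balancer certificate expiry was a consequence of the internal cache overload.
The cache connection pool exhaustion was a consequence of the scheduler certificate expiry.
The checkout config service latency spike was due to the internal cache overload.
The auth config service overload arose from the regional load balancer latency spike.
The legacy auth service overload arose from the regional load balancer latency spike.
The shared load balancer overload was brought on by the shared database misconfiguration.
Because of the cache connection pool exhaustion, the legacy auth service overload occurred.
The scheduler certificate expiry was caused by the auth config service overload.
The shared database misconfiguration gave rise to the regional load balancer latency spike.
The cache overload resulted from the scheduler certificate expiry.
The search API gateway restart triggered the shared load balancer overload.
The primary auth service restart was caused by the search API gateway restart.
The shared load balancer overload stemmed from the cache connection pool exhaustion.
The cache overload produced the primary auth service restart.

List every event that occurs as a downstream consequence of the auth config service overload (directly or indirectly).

the cache connection pool exhaustion, the cache overload, the legacy auth service overload, the payment cache latency spike, the primary auth service restart, the scheduler certificate expiry, the shared load balancer overload

Direct effects: the scheduler certificate expiry.
2 steps out: the cache connection pool exhaustion, the cache overload.
3 steps out: the legacy auth service overload, the payment cache latency spike, the shared load balancer overload, the primary auth service restart.
Not reachable from it: the internal cache overload, the load balancer certificate expiry, the shared database misconfiguration, the checkout config service latency spike, the regional load balancer latency spike, the search API gateway restart.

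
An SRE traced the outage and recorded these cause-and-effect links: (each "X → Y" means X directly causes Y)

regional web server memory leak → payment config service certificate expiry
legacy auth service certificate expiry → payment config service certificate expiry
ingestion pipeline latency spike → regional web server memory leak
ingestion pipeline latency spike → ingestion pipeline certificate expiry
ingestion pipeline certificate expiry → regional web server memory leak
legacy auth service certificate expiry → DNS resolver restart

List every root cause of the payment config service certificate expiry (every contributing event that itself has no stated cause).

the ingestion pipeline latency spike, the legacy auth service certificate expiry

Tracing upstream from the payment config service certificate expiry: the payment config service certificate expiry ← the legacy auth service certificate expiry.
A separate upstream branch: the payment config service certificate expiry ← the regional web server memory leak ← the ingestion pipeline latency spike.
Each of those chain origins has no stated cause.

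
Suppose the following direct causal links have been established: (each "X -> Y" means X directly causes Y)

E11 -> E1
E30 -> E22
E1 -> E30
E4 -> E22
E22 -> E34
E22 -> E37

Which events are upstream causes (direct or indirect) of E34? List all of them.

E1, E11, E22, E30, E4

Immediate cause of E34: E22.
Further upstream: E11, E1, E4, E30.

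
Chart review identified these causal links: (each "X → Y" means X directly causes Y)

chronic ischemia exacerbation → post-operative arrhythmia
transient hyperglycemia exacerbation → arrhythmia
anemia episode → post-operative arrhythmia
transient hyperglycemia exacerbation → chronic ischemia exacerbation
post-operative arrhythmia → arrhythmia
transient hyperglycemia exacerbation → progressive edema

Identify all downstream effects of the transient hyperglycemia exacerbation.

the arrhythmia, the chronic ischemia exacerbation, the post-operative arrhythmia, the progressive edema

Direct effects: the progressive edema, the chronic ischemia exacerbation, the arrhythmia.
2 steps out: the post-operative arrhythmia.
Not reachable from it: the anemia episode.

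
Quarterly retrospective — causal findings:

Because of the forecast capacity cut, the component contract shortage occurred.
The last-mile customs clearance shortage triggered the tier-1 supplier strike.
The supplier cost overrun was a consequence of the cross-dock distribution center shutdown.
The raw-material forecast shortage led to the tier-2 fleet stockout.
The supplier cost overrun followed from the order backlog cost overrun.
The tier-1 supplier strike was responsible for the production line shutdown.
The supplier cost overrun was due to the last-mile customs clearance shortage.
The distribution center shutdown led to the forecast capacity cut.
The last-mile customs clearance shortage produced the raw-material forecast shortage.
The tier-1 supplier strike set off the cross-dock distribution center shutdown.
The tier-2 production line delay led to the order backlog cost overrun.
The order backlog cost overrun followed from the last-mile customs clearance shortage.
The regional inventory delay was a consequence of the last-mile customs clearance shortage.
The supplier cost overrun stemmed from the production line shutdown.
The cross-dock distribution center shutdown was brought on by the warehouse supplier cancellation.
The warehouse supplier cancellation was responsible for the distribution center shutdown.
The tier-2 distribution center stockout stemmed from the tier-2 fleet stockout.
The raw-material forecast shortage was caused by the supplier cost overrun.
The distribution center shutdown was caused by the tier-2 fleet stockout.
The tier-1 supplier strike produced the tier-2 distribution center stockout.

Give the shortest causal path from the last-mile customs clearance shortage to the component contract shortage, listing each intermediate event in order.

the last-mile customs clearance shortage → the raw-material forecast shortage → the tier-2 fleet stockout → the distribution center shutdown → the forecast capacity cut → the component contract shortage

the last-mile customs clearance shortage → the raw-material forecast shortage
the raw-material forecast shortage → the tier-2 fleet stockout
the tier-2 fleet stockout → the distribution center shutdown
the distribution center shutdown → the forecast capacity cut
the forecast capacity cut → the component contract shortage
Length: 5 steps.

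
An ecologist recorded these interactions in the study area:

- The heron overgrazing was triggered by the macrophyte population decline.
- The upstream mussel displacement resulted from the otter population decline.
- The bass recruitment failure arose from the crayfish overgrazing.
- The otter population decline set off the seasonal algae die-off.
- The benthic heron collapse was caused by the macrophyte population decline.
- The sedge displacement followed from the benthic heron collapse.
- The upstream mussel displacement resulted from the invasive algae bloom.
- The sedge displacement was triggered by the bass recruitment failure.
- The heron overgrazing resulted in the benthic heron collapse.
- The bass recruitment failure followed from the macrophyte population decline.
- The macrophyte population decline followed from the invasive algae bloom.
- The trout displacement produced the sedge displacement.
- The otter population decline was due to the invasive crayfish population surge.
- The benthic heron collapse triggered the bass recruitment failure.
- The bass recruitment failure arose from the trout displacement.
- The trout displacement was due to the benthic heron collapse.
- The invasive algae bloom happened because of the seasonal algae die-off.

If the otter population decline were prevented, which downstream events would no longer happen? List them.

the benthic heron collapse, the heron overgrazing, the invasive algae bloom, the macrophyte population decline, the seasonal algae die-off, the trout displacement, the upstream mussel displacement

Downstream of the otter population decline: the seasonal algae die-off, the invasive algae bloom, the upstream mussel displacement, the macrophyte population decline, the heron overgrazing, the benthic heron collapse, the trout displacement, the bass recruitment failure, the sedge displacement.
Of those, still caused via another path: the bass recruitment failure, the sedge displacement.
The remainder have no surviving cause.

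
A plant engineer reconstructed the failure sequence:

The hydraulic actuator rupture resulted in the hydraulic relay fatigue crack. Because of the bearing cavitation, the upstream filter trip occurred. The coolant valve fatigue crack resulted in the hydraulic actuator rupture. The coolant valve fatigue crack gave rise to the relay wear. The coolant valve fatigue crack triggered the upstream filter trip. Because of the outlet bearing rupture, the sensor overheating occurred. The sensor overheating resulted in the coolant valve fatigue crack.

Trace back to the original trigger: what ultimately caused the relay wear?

the outlet bearing rupture

Tracing upstream from the relay wear: the relay wear ← the coolant valve fatigue crack ← the sensor overheating ← the outlet bearing rupture.
The outlet bearing rupture has no stated cause, so it is the root.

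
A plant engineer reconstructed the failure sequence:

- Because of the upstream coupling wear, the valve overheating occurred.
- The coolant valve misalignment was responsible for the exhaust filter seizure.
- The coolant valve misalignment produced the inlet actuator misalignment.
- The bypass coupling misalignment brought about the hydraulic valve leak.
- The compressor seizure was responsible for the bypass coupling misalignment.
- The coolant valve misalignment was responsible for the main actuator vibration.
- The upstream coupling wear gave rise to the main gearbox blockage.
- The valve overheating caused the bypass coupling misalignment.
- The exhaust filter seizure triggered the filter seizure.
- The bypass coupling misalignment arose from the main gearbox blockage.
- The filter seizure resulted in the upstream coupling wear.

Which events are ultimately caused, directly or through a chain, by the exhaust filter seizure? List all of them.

Direct effects: the filter seizure.
2 steps out: the upstream coupling wear.
3 steps out: the main gearbox blockage, the valve overheating.
4 steps out: the bypass coupling misalignment.
5 steps out: the hydraulic valve leak.
Not reachable from it: the coolant valve misalignment, the inlet actuator misalignment, the compressor seizure, the main actuator vibration.

the bypass coupling misalignment, the filter seizure, the hydraulic valve leak, the main gearbox blockage, the upstream coupling wear, the valve overheating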